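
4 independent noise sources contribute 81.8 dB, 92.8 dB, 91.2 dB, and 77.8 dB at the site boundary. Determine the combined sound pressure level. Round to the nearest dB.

95 dB

For uncorrelated sources the intensities add, so convert each level to linear form, sum, and take 10·log₁₀ of the total.
Σ 10^(L/10) = 10^(81.8/10) + 10^(92.8/10) + 10^(91.2/10) + 10^(77.8/10) = 3.435e+09.
L_total = 10·log₁₀(3.435e+09) = 95.36 dB.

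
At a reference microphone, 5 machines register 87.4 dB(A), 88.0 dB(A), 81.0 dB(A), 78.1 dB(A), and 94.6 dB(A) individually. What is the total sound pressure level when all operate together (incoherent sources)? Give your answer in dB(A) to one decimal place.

For uncorrelated sources the intensities add, so convert each level to linear form, sum, and take 10·log₁₀ of the total.
Σ 10^(L/10) = 10^(87.4/10) + 10^(88.0/10) + 10^(81.0/10) + 10^(78.1/10) + 10^(94.6/10) = 4.255e+09.
L_total = 10·log₁₀(4.255e+09) = 96.29 dB(A).

96.3 dB(A)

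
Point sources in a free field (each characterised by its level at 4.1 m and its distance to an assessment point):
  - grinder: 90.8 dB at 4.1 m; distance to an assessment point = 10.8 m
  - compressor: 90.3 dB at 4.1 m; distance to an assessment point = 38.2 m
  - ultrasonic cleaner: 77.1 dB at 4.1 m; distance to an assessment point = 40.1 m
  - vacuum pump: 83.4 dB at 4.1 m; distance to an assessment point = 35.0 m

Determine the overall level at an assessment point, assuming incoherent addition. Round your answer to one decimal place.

82.8 dB

Propagate each source to the receiver with L = L_ref − 20·log₁₀(r/r_ref), then add intensities.
grinder: 90.8 − 20·log₁₀(10.8/4.1) = 90.8 − 8.41 = 82.39 dB.
compressor: 90.3 − 20·log₁₀(38.2/4.1) = 90.3 − 19.39 = 70.91 dB.
ultrasonic cleaner: 77.1 − 20·log₁₀(40.1/4.1) = 77.1 − 19.81 = 57.29 dB.
vacuum pump: 83.4 − 20·log₁₀(35.0/4.1) = 83.4 − 18.63 = 64.77 dB.
Σ 10^(L/10) = 1.892e+08 → L_total = 10·log₁₀(1.892e+08) = 82.77 dB.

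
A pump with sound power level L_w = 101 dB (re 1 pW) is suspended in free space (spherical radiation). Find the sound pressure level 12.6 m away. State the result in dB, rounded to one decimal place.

The power spreads over a sphere of area 4π·r², so L_p = L_w − 10·log₁₀(4π·r²).
4π·r² = 1995 m², 10·log₁₀ of that is 33.000 dB.
L_p = 101 − 33.000 = 68.00 dB.

68.0 dB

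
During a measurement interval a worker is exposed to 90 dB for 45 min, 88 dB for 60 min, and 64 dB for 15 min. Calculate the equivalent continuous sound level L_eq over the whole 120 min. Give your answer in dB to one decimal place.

L_eq = 10·log₁₀[(1/T)·Σ tᵢ·10^(Lᵢ/10)] with T = 120 min.
Σ tᵢ·10^(Lᵢ/10) = 45·10^(90/10) + 60·10^(88/10) + 15·10^(64/10) = 8.290e+10.
L_eq = 10·log₁₀(8.290e+10/120) = 88.39 dB.

88.4 dB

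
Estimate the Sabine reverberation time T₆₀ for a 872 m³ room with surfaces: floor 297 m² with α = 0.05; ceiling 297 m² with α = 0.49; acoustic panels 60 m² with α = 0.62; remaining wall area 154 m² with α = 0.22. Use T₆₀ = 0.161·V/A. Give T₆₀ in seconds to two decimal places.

Total absorption A = 297·0.05 + 297·0.49 + 60·0.62 + 154·0.22 = 231.46 m² sabins.
T₆₀ = 0.161 × 872 / 231.46 = 0.607 s.

0.61 s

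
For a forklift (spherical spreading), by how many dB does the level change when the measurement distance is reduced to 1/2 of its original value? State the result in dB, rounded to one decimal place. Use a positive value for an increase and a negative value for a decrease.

+6.0 dB

Point-source spreading: ΔL = −20·log₁₀(r₂/r₁).
ΔL = −20·log₁₀(0.5) = +6.02 dB.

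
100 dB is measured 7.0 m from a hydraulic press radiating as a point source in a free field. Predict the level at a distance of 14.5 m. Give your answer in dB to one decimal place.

93.7 dB

For a point source, L₂ = L₁ − 20·log₁₀(r₂/r₁).
L₂ = 100 − 20·log₁₀(14.5/7.0) = 100 − 6.325 = 93.67 dB.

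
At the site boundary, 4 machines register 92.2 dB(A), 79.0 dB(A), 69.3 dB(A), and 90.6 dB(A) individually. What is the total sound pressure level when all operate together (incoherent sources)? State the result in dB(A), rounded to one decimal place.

For uncorrelated sources the intensities add, so convert each level to linear form, sum, and take 10·log₁₀ of the total.
Σ 10^(L/10) = 10^(92.2/10) + 10^(79.0/10) + 10^(69.3/10) + 10^(90.6/10) = 2.896e+09.
L_total = 10·log₁₀(2.896e+09) = 94.62 dB(A).

94.6 dB(A)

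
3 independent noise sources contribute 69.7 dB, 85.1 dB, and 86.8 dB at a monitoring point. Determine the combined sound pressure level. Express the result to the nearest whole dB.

89 dB

For uncorrelated sources the intensities add, so convert each level to linear form, sum, and take 10·log₁₀ of the total.
Σ 10^(L/10) = 10^(69.7/10) + 10^(85.1/10) + 10^(86.8/10) = 8.116e+08.
L_total = 10·log₁₀(8.116e+08) = 89.09 dB.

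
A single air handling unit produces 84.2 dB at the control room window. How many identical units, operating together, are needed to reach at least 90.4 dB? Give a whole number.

The shortfall is 90.4 − 84.2 = 6.2 dB, and N units add 10·log₁₀ N, so need 10·log₁₀ N ≥ 6.2.
N ≥ 10^(6.2/10) = 4.169, so N = 5.

5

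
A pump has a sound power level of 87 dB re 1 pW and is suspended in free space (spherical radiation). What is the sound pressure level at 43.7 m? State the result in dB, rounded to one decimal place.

The power spreads over a sphere of area 4π·r², so L_p = L_w − 10·log₁₀(4π·r²).
4π·r² = 2.4e+04 m², 10·log₁₀ of that is 43.802 dB.
L_p = 87 − 43.802 = 43.20 dB.

43.2 dB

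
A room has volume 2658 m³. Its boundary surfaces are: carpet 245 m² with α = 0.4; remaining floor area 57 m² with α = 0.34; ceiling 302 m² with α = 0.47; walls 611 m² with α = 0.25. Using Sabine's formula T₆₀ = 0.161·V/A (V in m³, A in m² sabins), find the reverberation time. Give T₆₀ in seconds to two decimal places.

1.04 s

A = Σ Sᵢαᵢ = 245·0.4 + 57·0.34 + 302·0.47 + 611·0.25 = 412.07 m².
T₆₀ = 0.161·V/A = 0.161·2658/412.07 = 1.039 s.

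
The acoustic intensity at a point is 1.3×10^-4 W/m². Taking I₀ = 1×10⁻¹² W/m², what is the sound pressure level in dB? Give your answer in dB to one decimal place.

Dividing by I₀ shifts the exponent by 12: I/I₀ = 1.3×10^8.
L = 10·(0.1139 + 8) = 81.14 dB.

81.1 dB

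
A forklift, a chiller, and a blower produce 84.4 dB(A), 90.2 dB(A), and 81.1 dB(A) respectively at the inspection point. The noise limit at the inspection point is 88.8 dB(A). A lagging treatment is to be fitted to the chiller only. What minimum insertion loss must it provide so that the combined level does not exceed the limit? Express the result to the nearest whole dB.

Everything except the chiller sums to 10^(84.4/10) + 10^(81.1/10) = 4.042e+08 in linear terms, 86.07 dB(A).
The limit corresponds to 10^(88.8/10) = 7.586e+08; subtracting the fixed part leaves 3.543e+08 for the chiller, i.e. 85.49 dB(A).
So the chiller must be reduced from 90.2 to 85.49 dB(A): IL = 4.71 dB.

5 dB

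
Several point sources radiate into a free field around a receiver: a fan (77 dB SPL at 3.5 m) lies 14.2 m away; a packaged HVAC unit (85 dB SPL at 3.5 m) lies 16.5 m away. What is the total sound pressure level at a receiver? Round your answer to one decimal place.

72.4 dB SPL

Propagate each source to the receiver with L = L_ref − 20·log₁₀(r/r_ref), then add intensities.
fan: 77 − 20·log₁₀(14.2/3.5) = 77 − 12.16 = 64.84 dB SPL.
packaged HVAC unit: 85 − 20·log₁₀(16.5/3.5) = 85 − 13.47 = 71.53 dB SPL.
Σ 10^(L/10) = 1.727e+07 → L_total = 10·log₁₀(1.727e+07) = 72.37 dB SPL.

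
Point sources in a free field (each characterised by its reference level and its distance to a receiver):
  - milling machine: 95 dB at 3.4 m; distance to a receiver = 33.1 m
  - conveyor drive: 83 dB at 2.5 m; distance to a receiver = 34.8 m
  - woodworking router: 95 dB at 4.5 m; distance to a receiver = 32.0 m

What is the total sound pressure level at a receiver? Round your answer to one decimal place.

Apply inverse-square spreading to bring every level to the receiver, then sum 10^(L/10).
milling machine: 95 − 20·log₁₀(33.1/3.4) = 95 − 19.77 = 75.23 dB.
conveyor drive: 83 − 20·log₁₀(34.8/2.5) = 83 − 22.87 = 60.13 dB.
woodworking router: 95 − 20·log₁₀(32.0/4.5) = 95 − 17.04 = 77.96 dB.
Σ 10^(L/10) = 9.693e+07 → L_total = 10·log₁₀(9.693e+07) = 79.86 dB.

79.9 dB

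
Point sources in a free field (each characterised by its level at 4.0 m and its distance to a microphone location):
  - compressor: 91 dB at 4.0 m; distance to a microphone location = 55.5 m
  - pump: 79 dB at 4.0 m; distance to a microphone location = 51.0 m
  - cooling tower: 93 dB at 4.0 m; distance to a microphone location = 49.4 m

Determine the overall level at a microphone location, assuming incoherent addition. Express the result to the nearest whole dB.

73 dB

Apply inverse-square spreading to bring every level to the receiver, then sum 10^(L/10).
compressor: 91 − 20·log₁₀(55.5/4.0) = 91 − 22.84 = 68.16 dB.
pump: 79 − 20·log₁₀(51.0/4.0) = 79 − 22.11 = 56.89 dB.
cooling tower: 93 − 20·log₁₀(49.4/4.0) = 93 − 21.83 = 71.17 dB.
Σ 10^(L/10) = 2.011e+07 → L_total = 10·log₁₀(2.011e+07) = 73.03 dB.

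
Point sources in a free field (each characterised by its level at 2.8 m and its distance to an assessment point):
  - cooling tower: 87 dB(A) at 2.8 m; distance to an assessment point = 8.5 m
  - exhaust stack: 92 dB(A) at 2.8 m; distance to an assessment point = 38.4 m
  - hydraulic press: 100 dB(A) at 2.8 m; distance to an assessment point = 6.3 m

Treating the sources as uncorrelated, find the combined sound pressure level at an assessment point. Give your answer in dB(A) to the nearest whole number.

Apply inverse-square spreading to bring every level to the receiver, then sum 10^(L/10).
cooling tower: 87 − 20·log₁₀(8.5/2.8) = 87 − 9.65 = 77.35 dB(A).
exhaust stack: 92 − 20·log₁₀(38.4/2.8) = 92 − 22.74 = 69.26 dB(A).
hydraulic press: 100 − 20·log₁₀(6.3/2.8) = 100 − 7.04 = 92.96 dB(A).
Σ 10^(L/10) = 2.038e+09 → L_total = 10·log₁₀(2.038e+09) = 93.09 dB(A).

93 dB(A)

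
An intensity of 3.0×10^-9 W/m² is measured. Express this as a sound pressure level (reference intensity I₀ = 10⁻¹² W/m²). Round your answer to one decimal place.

L = 10·log₁₀(I/I₀) = 10·log₁₀(3.0×10^-9/10⁻¹²) = 10·log₁₀(3.0×10^3).
L = 10·(0.4771 + 3) = 34.77 dB.

34.8 dB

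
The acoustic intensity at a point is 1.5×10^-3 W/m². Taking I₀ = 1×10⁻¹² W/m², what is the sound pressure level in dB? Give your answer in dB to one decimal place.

91.8 dB

Dividing by I₀ shifts the exponent by 12: I/I₀ = 1.5×10^9.
L = 10·(0.1761 + 9) = 91.76 dB.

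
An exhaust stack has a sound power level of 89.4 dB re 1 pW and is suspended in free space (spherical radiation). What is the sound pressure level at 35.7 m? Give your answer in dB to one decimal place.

Free-field spherical radiation: L_p = L_w − 10·log₁₀(4π·r²), r = 35.7 m.
4π·r² = 1.602e+04 m², 10·log₁₀ of that is 42.045 dB.
L_p = 89.4 − 42.045 = 47.35 dB.

47.4 dB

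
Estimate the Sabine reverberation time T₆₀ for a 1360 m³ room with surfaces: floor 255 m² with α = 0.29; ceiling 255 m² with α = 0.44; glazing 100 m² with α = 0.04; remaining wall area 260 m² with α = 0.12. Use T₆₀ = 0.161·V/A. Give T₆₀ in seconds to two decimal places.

0.99 s

A = Σ Sᵢαᵢ = 255·0.29 + 255·0.44 + 100·0.04 + 260·0.12 = 221.35 m².
T₆₀ = 0.161 × 1360 / 221.35 = 0.989 s.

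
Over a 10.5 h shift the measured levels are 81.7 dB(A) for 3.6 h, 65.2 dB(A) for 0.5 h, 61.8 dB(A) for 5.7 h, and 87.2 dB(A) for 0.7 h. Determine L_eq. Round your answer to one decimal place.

Weight each interval's intensity by its duration and average over T = 10.5 h:
Σ tᵢ·10^(Lᵢ/10) = 3.6·10^(81.7/10) + 0.5·10^(65.2/10) + 5.7·10^(61.8/10) + 0.7·10^(87.2/10) = 9.101e+08.
L_eq = 10·log₁₀(9.101e+08/10.5) = 79.38 dB(A).

79.4 dB(A)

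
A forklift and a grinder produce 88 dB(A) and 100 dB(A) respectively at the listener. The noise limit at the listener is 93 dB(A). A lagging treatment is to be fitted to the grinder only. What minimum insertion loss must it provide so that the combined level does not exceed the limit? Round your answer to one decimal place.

The untreated sources together contribute 10^(88/10) = 6.310e+08, i.e. 88.00 dB(A).
The limit corresponds to 10^(93/10) = 1.995e+09; subtracting the fixed part leaves 1.364e+09 for the grinder, i.e. 91.35 dB(A).
So the grinder must be reduced from 100 to 91.35 dB(A): IL = 8.65 dB.

8.7 dB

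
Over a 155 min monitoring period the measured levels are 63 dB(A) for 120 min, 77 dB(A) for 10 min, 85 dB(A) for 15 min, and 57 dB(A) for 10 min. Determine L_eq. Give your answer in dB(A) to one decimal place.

75.5 dB(A)

The energy average is taken in the linear domain: L_eq = 10·log₁₀[(Σ tᵢ·10^(Lᵢ/10))/T], T = 155 min.
Σ tᵢ·10^(Lᵢ/10) = 120·10^(63/10) + 10·10^(77/10) + 15·10^(85/10) + 10·10^(57/10) = 5.489e+09.
L_eq = 10·log₁₀(5.489e+09/155) = 75.49 dB(A).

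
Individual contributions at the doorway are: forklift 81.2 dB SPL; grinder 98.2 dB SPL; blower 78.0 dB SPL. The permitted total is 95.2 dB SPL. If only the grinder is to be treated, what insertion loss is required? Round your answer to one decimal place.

3.3 dB

Everything except the grinder sums to 10^(81.2/10) + 10^(78.0/10) = 1.949e+08 in linear terms, 82.90 dB SPL.
The limit corresponds to 10^(95.2/10) = 3.311e+09; subtracting the fixed part leaves 3.116e+09 for the grinder, i.e. 94.94 dB SPL.
So the grinder must be reduced from 98.2 to 94.94 dB SPL: IL = 3.26 dB.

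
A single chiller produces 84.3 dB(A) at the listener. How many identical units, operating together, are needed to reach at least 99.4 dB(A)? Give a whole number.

N identical sources give L₁ + 10·log₁₀ N, so require 10·log₁₀ N ≥ 99.4 − 84.3 = 15.1 dB.
N ≥ 10^(15.1/10) = 32.359, so N = 33.

33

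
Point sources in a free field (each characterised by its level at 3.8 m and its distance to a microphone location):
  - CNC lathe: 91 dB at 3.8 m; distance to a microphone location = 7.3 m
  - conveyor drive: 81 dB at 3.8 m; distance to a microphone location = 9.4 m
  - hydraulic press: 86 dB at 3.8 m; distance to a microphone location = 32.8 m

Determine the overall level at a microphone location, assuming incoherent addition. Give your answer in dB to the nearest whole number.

86 dB

Apply inverse-square spreading to bring every level to the receiver, then sum 10^(L/10).
CNC lathe: 91 − 20·log₁₀(7.3/3.8) = 91 − 5.67 = 85.33 dB.
conveyor drive: 81 − 20·log₁₀(9.4/3.8) = 81 − 7.87 = 73.13 dB.
hydraulic press: 86 − 20·log₁₀(32.8/3.8) = 86 − 18.72 = 67.28 dB.
Σ 10^(L/10) = 3.670e+08 → L_total = 10·log₁₀(3.670e+08) = 85.65 dB.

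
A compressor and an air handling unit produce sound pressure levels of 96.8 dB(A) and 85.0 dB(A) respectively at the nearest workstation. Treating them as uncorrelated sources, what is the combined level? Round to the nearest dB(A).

For uncorrelated sources the intensities add, so convert each level to linear form, sum, and take 10·log₁₀ of the total.
Σ 10^(L/10) = 10^(96.8/10) + 10^(85.0/10) = 5.103e+09.
L_total = 10·log₁₀(5.103e+09) = 97.08 dB(A).

97 dB(A)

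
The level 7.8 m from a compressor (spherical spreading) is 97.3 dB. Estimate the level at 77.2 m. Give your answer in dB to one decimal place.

Point-source attenuation: ΔL = 20·log₁₀(r₂/r₁) = 20·log₁₀(77.2/7.8) = 19.910 dB.
L₂ = 97.3 − 20·log₁₀(77.2/7.8) = 97.3 − 19.910 = 77.39 dB.

77.4 dB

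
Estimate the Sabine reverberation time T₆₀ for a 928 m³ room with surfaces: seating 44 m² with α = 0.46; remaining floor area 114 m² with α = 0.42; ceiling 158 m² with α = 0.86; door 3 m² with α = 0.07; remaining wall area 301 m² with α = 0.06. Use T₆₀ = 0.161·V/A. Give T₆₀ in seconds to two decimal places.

0.67 s

Summing Sᵢαᵢ: 44·0.46 + 114·0.42 + 158·0.86 + 3·0.07 + 301·0.06 = 222.27 m².
T₆₀ = 0.161 × 928 / 222.27 = 0.672 s.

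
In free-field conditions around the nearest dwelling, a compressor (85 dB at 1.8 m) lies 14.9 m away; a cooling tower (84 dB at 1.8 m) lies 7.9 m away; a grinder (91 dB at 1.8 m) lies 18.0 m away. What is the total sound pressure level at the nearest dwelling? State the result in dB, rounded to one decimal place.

74.8 dB

Propagate each source to the receiver with L = L_ref − 20·log₁₀(r/r_ref), then add intensities.
compressor: 85 − 20·log₁₀(14.9/1.8) = 85 − 18.36 = 66.64 dB.
cooling tower: 84 − 20·log₁₀(7.9/1.8) = 84 − 12.85 = 71.15 dB.
grinder: 91 − 20·log₁₀(18.0/1.8) = 91 − 20.00 = 71.00 dB.
Σ 10^(L/10) = 3.024e+07 → L_total = 10·log₁₀(3.024e+07) = 74.81 dB.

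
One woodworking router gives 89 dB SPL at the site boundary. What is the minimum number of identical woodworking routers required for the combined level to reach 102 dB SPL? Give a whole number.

20

Need L₁ + 10·log₁₀ N ≥ 102, i.e. log₁₀ N ≥ 1.30.
N ≥ 10^(13.0/10) = 19.953, so N = 20.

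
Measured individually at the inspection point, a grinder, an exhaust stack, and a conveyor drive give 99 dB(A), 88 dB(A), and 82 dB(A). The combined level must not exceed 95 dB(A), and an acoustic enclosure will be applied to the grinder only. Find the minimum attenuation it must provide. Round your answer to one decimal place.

5.2 dB

Everything except the grinder sums to 10^(88/10) + 10^(82/10) = 7.894e+08 in linear terms, 88.97 dB(A).
The limit corresponds to 10^(95/10) = 3.162e+09; subtracting the fixed part leaves 2.373e+09 for the grinder, i.e. 93.75 dB(A).
Required insertion loss = 99 − 93.75 = 5.25 dB.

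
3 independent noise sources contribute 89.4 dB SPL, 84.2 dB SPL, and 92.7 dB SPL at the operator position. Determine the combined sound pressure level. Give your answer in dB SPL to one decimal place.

For uncorrelated sources the intensities add, so convert each level to linear form, sum, and take 10·log₁₀ of the total.
Σ 10^(L/10) = 10^(89.4/10) + 10^(84.2/10) + 10^(92.7/10) = 2.996e+09.
L_total = 10·log₁₀(2.996e+09) = 94.77 dB SPL.

94.8 dB SPL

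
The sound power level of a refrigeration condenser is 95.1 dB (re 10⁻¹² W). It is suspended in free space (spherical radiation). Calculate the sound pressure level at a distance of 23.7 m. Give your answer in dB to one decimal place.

The power spreads over a sphere of area 4π·r², so L_p = L_w − 10·log₁₀(4π·r²).
4π·r² = 7058 m², 10·log₁₀ of that is 38.487 dB.
L_p = 95.1 − 38.487 = 56.61 dB.

56.6 dB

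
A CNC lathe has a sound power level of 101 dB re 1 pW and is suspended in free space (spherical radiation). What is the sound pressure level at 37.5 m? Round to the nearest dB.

L_p = L_w − 10·log₁₀(4π·r²) with r = 37.5 m.
4π·r² = 1.767e+04 m², 10·log₁₀ of that is 42.473 dB.
L_p = 101 − 42.473 = 58.53 dB.

59 dB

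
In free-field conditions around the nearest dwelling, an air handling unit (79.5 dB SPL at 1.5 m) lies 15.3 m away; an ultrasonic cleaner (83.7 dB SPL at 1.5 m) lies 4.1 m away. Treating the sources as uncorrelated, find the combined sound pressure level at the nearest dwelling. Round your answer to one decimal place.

Apply inverse-square spreading to bring every level to the receiver, then sum 10^(L/10).
air handling unit: 79.5 − 20·log₁₀(15.3/1.5) = 79.5 − 20.17 = 59.33 dB SPL.
ultrasonic cleaner: 83.7 − 20·log₁₀(4.1/1.5) = 83.7 − 8.73 = 74.97 dB SPL.
Σ 10^(L/10) = 3.223e+07 → L_total = 10·log₁₀(3.223e+07) = 75.08 dB SPL.

75.1 dB SPL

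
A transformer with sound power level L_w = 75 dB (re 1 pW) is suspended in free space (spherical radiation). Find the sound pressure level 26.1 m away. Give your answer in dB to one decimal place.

Free-field spherical radiation: L_p = L_w − 10·log₁₀(4π·r²), r = 26.1 m.
4π·r² = 8560 m², 10·log₁₀ of that is 39.325 dB.
L_p = 75 − 39.325 = 35.68 dB.

35.7 dB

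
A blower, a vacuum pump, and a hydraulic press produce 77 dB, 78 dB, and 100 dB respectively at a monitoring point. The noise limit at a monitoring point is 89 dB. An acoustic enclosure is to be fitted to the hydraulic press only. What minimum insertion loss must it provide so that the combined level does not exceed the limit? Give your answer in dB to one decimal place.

11.7 dB

Fixed contribution from the other sources: Σ 10^(L/10) = 10^(77/10) + 10^(78/10) = 1.132e+08 (80.54 dB).
The limit corresponds to 10^(89/10) = 7.943e+08; subtracting the fixed part leaves 6.811e+08 for the hydraulic press, i.e. 88.33 dB.
Required insertion loss = 100 − 88.33 = 11.67 dB.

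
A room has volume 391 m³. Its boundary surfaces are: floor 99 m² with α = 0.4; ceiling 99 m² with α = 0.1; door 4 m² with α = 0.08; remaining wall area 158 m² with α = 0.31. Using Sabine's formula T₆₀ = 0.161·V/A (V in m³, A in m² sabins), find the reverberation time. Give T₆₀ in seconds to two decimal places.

A = Σ Sᵢαᵢ = 99·0.4 + 99·0.1 + 4·0.08 + 158·0.31 = 98.80 m².
T₆₀ = 0.161 × 391 / 98.80 = 0.637 s.

0.64 s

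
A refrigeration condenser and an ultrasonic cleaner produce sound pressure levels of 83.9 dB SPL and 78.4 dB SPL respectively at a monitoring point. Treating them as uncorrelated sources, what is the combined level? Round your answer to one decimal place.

85.0 dB SPL

For uncorrelated sources the intensities add, so convert each level to linear form, sum, and take 10·log₁₀ of the total.
Σ 10^(L/10) = 10^(83.9/10) + 10^(78.4/10) = 3.147e+08.
L_total = 10·log₁₀(3.147e+08) = 84.98 dB SPL.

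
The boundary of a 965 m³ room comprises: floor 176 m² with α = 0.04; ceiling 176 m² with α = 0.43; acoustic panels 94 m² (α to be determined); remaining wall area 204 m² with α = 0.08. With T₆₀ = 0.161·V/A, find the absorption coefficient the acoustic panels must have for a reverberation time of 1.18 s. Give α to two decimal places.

0.35

A = 0.161·V/T₆₀ = 0.161·965/1.18 = 131.67 m² sabins.
Absorption from the other surfaces = 176·0.04 + 176·0.43 + 204·0.08 = 99.04 m², so the acoustic panels must supply 32.63 m² over 94 m².
α = 32.63/94 = 0.347.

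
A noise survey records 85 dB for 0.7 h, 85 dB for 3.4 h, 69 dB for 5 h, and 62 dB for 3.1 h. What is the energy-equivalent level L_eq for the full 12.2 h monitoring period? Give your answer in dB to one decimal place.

L_eq = 10·log₁₀[(1/T)·Σ tᵢ·10^(Lᵢ/10)] with T = 12.2 h.
Σ tᵢ·10^(Lᵢ/10) = 0.7·10^(85/10) + 3.4·10^(85/10) + 5·10^(69/10) + 3.1·10^(62/10) = 1.341e+09.
L_eq = 10·log₁₀(1.341e+09/12.2) = 80.41 dB.

80.4 dB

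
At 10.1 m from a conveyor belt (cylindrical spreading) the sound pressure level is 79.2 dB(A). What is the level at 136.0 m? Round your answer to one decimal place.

67.9 dB(A)

For a line source, L₂ = L₁ − 10·log₁₀(r₂/r₁).
L₂ = 79.2 − 10·log₁₀(136.0/10.1) = 79.2 − 11.292 = 67.91 dB(A).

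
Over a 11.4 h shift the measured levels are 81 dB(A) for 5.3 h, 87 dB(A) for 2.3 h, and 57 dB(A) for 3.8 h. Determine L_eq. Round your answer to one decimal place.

Weight each interval's intensity by its duration and average over T = 11.4 h:
Σ tᵢ·10^(Lᵢ/10) = 5.3·10^(81/10) + 2.3·10^(87/10) + 3.8·10^(57/10) = 1.822e+09.
L_eq = 10·log₁₀(1.822e+09/11.4) = 82.04 dB(A).

82.0 dB(A)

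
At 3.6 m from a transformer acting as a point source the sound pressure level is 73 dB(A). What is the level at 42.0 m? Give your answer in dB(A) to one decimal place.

51.7 dB(A)

Point-source attenuation: ΔL = 20·log₁₀(r₂/r₁) = 20·log₁₀(42.0/3.6) = 21.339 dB.
L₂ = 73 − 20·log₁₀(42.0/3.6) = 73 − 21.339 = 51.66 dB(A).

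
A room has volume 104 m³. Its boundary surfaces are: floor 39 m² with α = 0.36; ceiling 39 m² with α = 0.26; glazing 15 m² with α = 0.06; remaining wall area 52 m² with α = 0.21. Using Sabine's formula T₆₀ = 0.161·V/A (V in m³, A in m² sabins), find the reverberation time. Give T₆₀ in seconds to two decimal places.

A = Σ Sᵢαᵢ = 39·0.36 + 39·0.26 + 15·0.06 + 52·0.21 = 36.00 m².
T₆₀ = 0.161·V/A = 0.161·104/36.00 = 0.465 s.

0.47 s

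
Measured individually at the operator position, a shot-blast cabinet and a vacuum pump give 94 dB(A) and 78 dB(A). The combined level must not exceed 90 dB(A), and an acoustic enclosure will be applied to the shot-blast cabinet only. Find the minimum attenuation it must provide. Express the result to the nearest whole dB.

4 dB

Fixed contribution from the other source: Σ 10^(L/10) = 10^(78/10) = 6.310e+07 (78.00 dB(A)).
To meet 90 dB(A) overall, the treated shot-blast cabinet may contribute at most 10^(90/10) − 6.310e+07 = 9.369e+08, i.e. 89.72 dB(A).
So the shot-blast cabinet must be reduced from 94 to 89.72 dB(A): IL = 4.28 dB.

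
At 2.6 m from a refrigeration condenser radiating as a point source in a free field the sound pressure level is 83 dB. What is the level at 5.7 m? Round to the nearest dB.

For a point source, L₂ = L₁ − 20·log₁₀(r₂/r₁).
L₂ = 83 − 20·log₁₀(5.7/2.6) = 83 − 6.818 = 76.18 dB.

76 dB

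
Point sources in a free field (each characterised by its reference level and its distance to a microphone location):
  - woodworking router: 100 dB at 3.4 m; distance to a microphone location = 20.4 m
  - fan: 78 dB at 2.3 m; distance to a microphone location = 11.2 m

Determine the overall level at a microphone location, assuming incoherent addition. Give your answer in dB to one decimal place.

Apply inverse-square spreading to bring every level to the receiver, then sum 10^(L/10).
woodworking router: 100 − 20·log₁₀(20.4/3.4) = 100 − 15.56 = 84.44 dB.
fan: 78 − 20·log₁₀(11.2/2.3) = 78 − 13.75 = 64.25 dB.
Σ 10^(L/10) = 2.804e+08 → L_total = 10·log₁₀(2.804e+08) = 84.48 dB.

84.5 dB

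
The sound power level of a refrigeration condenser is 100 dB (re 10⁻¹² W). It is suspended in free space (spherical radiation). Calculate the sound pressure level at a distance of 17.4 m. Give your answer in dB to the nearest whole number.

The power spreads over a sphere of area 4π·r², so L_p = L_w − 10·log₁₀(4π·r²).
4π·r² = 3805 m², 10·log₁₀ of that is 35.803 dB.
L_p = 100 − 35.803 = 64.20 dB.

64 dB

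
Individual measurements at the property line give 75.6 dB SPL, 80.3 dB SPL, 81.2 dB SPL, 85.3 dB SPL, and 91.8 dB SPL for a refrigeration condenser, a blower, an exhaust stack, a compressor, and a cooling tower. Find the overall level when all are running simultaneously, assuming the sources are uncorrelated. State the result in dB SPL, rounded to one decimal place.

93.3 dB SPL

For uncorrelated sources the intensities add, so convert each level to linear form, sum, and take 10·log₁₀ of the total.
Σ 10^(L/10) = 10^(75.6/10) + 10^(80.3/10) + 10^(81.2/10) + 10^(85.3/10) + 10^(91.8/10) = 2.128e+09.
L_total = 10·log₁₀(2.128e+09) = 93.28 dB SPL.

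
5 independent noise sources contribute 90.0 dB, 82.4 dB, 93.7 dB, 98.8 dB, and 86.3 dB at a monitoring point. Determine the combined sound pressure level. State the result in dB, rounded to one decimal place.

For uncorrelated sources the intensities add, so convert each level to linear form, sum, and take 10·log₁₀ of the total.
Σ 10^(L/10) = 10^(90.0/10) + 10^(82.4/10) + 10^(93.7/10) + 10^(98.8/10) + 10^(86.3/10) = 1.153e+10.
L_total = 10·log₁₀(1.153e+10) = 100.62 dB.

100.6 dB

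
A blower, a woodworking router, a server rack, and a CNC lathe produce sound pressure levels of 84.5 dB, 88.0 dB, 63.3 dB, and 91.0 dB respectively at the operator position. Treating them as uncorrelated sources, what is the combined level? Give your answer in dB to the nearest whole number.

For uncorrelated sources the intensities add, so convert each level to linear form, sum, and take 10·log₁₀ of the total.
Σ 10^(L/10) = 10^(84.5/10) + 10^(88.0/10) + 10^(63.3/10) + 10^(91.0/10) = 2.174e+09.
L_total = 10·log₁₀(2.174e+09) = 93.37 dB.

93 dB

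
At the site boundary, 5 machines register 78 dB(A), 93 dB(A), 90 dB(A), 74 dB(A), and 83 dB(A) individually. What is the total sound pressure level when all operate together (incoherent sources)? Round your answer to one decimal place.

For uncorrelated sources the intensities add, so convert each level to linear form, sum, and take 10·log₁₀ of the total.
Σ 10^(L/10) = 10^(78/10) + 10^(93/10) + 10^(90/10) + 10^(74/10) + 10^(83/10) = 3.283e+09.
L_total = 10·log₁₀(3.283e+09) = 95.16 dB(A).

95.2 dB(A)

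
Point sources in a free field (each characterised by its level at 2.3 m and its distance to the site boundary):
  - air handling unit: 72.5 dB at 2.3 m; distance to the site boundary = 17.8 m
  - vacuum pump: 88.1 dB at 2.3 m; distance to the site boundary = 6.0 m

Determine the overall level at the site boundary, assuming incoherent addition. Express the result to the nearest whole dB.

Propagate each source to the receiver with L = L_ref − 20·log₁₀(r/r_ref), then add intensities.
air handling unit: 72.5 − 20·log₁₀(17.8/2.3) = 72.5 − 17.77 = 54.73 dB.
vacuum pump: 88.1 − 20·log₁₀(6.0/2.3) = 88.1 − 8.33 = 79.77 dB.
Σ 10^(L/10) = 9.517e+07 → L_total = 10·log₁₀(9.517e+07) = 79.79 dB.

80 dB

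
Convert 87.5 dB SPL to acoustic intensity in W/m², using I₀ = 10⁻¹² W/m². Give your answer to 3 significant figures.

L = 10·log₁₀(I/I₀) ⇒ I = I₀·10^(L/10) = 10⁻¹² × 10^8.75.

0.000562 W/m²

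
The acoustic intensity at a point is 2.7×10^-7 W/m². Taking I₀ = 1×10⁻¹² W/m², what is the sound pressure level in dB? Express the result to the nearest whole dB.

54 dB

Dividing by I₀ shifts the exponent by 12: I/I₀ = 2.7×10^5.
L = 10·(0.4314 + 5) = 54.31 dB.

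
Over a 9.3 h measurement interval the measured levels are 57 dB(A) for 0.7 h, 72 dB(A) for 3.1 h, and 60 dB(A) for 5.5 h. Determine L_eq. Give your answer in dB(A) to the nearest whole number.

68 dB(A)

The energy average is taken in the linear domain: L_eq = 10·log₁₀[(Σ tᵢ·10^(Lᵢ/10))/T], T = 9.3 h.
Σ tᵢ·10^(Lᵢ/10) = 0.7·10^(57/10) + 3.1·10^(72/10) + 5.5·10^(60/10) = 5.498e+07.
L_eq = 10·log₁₀(5.498e+07/9.3) = 67.72 dB(A).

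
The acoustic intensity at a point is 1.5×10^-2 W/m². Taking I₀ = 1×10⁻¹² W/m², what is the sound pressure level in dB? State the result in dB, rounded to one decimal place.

101.8 dB

Dividing by I₀ shifts the exponent by 12: I/I₀ = 1.5×10^10.
L = 10·(0.1761 + 10) = 101.76 dB.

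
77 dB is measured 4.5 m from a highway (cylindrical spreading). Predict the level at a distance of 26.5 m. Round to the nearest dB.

For a line source, L₂ = L₁ − 10·log₁₀(r₂/r₁).
L₂ = 77 − 10·log₁₀(26.5/4.5) = 77 − 7.700 = 69.30 dB.

69 dB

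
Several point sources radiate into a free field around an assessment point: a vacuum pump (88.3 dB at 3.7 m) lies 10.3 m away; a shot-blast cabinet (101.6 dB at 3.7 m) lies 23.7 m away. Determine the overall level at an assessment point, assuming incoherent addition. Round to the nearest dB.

Propagate each source to the receiver with L = L_ref − 20·log₁₀(r/r_ref), then add intensities.
vacuum pump: 88.3 − 20·log₁₀(10.3/3.7) = 88.3 − 8.89 = 79.41 dB.
shot-blast cabinet: 101.6 − 20·log₁₀(23.7/3.7) = 101.6 − 16.13 = 85.47 dB.
Σ 10^(L/10) = 4.395e+08 → L_total = 10·log₁₀(4.395e+08) = 86.43 dB.

86 dB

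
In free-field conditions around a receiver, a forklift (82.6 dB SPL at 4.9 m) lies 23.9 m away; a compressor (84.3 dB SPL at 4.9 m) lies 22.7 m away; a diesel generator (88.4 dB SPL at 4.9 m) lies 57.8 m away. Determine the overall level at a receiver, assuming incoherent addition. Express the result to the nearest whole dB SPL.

74 dB SPL

First find each source's level at the receiver (point-source: −20·log₁₀(r/r_ref)), then combine on an intensity basis.
forklift: 82.6 − 20·log₁₀(23.9/4.9) = 82.6 − 13.76 = 68.84 dB SPL.
compressor: 84.3 − 20·log₁₀(22.7/4.9) = 84.3 − 13.32 = 70.98 dB SPL.
diesel generator: 88.4 − 20·log₁₀(57.8/4.9) = 88.4 − 21.43 = 66.97 dB SPL.
Σ 10^(L/10) = 2.516e+07 → L_total = 10·log₁₀(2.516e+07) = 74.01 dB SPL.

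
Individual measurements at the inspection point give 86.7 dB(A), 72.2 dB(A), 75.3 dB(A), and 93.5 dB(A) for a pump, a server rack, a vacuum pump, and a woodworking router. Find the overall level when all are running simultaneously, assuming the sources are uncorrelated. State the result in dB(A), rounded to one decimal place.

For uncorrelated sources the intensities add, so convert each level to linear form, sum, and take 10·log₁₀ of the total.
Σ 10^(L/10) = 10^(86.7/10) + 10^(72.2/10) + 10^(75.3/10) + 10^(93.5/10) = 2.757e+09.
L_total = 10·log₁₀(2.757e+09) = 94.40 dB(A).

94.4 dB(A)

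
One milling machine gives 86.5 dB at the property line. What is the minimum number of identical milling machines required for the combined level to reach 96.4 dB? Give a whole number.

10

The shortfall is 96.4 − 86.5 = 9.9 dB, and N units add 10·log₁₀ N, so need 10·log₁₀ N ≥ 9.9.
N ≥ 10^(9.9/10) = 9.772, so N = 10.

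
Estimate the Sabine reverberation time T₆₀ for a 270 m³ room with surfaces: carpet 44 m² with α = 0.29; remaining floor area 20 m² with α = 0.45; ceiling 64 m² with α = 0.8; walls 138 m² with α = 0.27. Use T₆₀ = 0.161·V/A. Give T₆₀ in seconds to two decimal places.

0.39 s

Summing Sᵢαᵢ: 44·0.29 + 20·0.45 + 64·0.8 + 138·0.27 = 110.22 m².
T₆₀ = 0.161 × 270 / 110.22 = 0.394 s.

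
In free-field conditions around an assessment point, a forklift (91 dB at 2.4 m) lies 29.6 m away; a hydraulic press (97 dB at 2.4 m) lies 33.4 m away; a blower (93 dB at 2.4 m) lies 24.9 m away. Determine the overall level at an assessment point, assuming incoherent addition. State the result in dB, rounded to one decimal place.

Propagate each source to the receiver with L = L_ref − 20·log₁₀(r/r_ref), then add intensities.
forklift: 91 − 20·log₁₀(29.6/2.4) = 91 − 21.82 = 69.18 dB.
hydraulic press: 97 − 20·log₁₀(33.4/2.4) = 97 − 22.87 = 74.13 dB.
blower: 93 − 20·log₁₀(24.9/2.4) = 93 − 20.32 = 72.68 dB.
Σ 10^(L/10) = 5.269e+07 → L_total = 10·log₁₀(5.269e+07) = 77.22 dB.

77.2 dB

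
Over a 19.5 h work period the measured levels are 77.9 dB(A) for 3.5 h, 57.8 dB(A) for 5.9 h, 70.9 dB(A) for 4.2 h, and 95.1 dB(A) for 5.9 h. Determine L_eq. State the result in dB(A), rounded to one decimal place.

90.0 dB(A)

L_eq = 10·log₁₀[(1/T)·Σ tᵢ·10^(Lᵢ/10)] with T = 19.5 h.
Σ tᵢ·10^(Lᵢ/10) = 3.5·10^(77.9/10) + 5.9·10^(57.8/10) + 4.2·10^(70.9/10) + 5.9·10^(95.1/10) = 1.936e+10.
L_eq = 10·log₁₀(1.936e+10/19.5) = 89.97 dB(A).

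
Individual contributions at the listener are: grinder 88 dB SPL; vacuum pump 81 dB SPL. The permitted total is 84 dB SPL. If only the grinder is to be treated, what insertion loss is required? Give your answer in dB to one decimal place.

The untreated sources together contribute 10^(81/10) = 1.259e+08, i.e. 81.00 dB SPL.
The limit corresponds to 10^(84/10) = 2.512e+08; subtracting the fixed part leaves 1.253e+08 for the grinder, i.e. 80.98 dB SPL.
Required insertion loss = 88 − 80.98 = 7.02 dB.

7.0 dB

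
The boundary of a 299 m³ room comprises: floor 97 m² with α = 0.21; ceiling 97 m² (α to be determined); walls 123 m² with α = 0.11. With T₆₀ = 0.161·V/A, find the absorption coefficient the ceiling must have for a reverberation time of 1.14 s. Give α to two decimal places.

A = 0.161·V/T₆₀ = 0.161·299/1.14 = 42.23 m² sabins.
Absorption from the other surfaces = 97·0.21 + 123·0.11 = 33.90 m², so the ceiling must supply 8.33 m² over 97 m².
α = 8.33/97 = 0.086.

0.09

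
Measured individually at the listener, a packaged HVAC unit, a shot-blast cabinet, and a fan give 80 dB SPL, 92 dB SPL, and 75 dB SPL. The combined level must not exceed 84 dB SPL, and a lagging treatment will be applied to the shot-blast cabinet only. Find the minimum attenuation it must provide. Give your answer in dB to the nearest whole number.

11 dB

Fixed contribution from the other sources: Σ 10^(L/10) = 10^(80/10) + 10^(75/10) = 1.316e+08 (81.19 dB SPL).
The limit corresponds to 10^(84/10) = 2.512e+08; subtracting the fixed part leaves 1.196e+08 for the shot-blast cabinet, i.e. 80.78 dB SPL.
So the shot-blast cabinet must be reduced from 92 to 80.78 dB SPL: IL = 11.22 dB.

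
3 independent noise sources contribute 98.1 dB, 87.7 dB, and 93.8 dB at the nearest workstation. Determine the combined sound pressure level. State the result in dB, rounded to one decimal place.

99.8 dB

For uncorrelated sources the intensities add, so convert each level to linear form, sum, and take 10·log₁₀ of the total.
Σ 10^(L/10) = 10^(98.1/10) + 10^(87.7/10) + 10^(93.8/10) = 9.444e+09.
L_total = 10·log₁₀(9.444e+09) = 99.75 dB.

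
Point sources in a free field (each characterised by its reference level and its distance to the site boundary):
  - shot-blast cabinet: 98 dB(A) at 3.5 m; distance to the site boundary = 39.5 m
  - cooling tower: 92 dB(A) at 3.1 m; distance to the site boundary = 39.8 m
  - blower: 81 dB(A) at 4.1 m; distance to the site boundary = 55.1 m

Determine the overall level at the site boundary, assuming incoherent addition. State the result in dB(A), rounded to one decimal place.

77.8 dB(A)

Propagate each source to the receiver with L = L_ref − 20·log₁₀(r/r_ref), then add intensities.
shot-blast cabinet: 98 − 20·log₁₀(39.5/3.5) = 98 − 21.05 = 76.95 dB(A).
cooling tower: 92 − 20·log₁₀(39.8/3.1) = 92 − 22.17 = 69.83 dB(A).
blower: 81 − 20·log₁₀(55.1/4.1) = 81 − 22.57 = 58.43 dB(A).
Σ 10^(L/10) = 5.985e+07 → L_total = 10·log₁₀(5.985e+07) = 77.77 dB(A).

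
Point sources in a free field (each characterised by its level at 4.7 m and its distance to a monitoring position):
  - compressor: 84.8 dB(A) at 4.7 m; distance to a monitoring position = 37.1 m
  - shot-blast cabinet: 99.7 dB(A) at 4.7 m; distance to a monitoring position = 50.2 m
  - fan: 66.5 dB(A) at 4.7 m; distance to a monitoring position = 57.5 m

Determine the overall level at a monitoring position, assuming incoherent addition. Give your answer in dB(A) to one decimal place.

79.4 dB(A)

Propagate each source to the receiver with L = L_ref − 20·log₁₀(r/r_ref), then add intensities.
compressor: 84.8 − 20·log₁₀(37.1/4.7) = 84.8 − 17.95 = 66.85 dB(A).
shot-blast cabinet: 99.7 − 20·log₁₀(50.2/4.7) = 99.7 − 20.57 = 79.13 dB(A).
fan: 66.5 − 20·log₁₀(57.5/4.7) = 66.5 − 21.75 = 44.75 dB(A).
Σ 10^(L/10) = 8.668e+07 → L_total = 10·log₁₀(8.668e+07) = 79.38 dB(A).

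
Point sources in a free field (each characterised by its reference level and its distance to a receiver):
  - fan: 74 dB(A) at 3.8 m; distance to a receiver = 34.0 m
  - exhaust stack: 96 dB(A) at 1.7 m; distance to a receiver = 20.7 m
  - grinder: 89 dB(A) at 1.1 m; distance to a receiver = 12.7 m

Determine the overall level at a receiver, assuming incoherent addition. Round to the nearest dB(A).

Propagate each source to the receiver with L = L_ref − 20·log₁₀(r/r_ref), then add intensities.
fan: 74 − 20·log₁₀(34.0/3.8) = 74 − 19.03 = 54.97 dB(A).
exhaust stack: 96 − 20·log₁₀(20.7/1.7) = 96 − 21.71 = 74.29 dB(A).
grinder: 89 − 20·log₁₀(12.7/1.1) = 89 − 21.25 = 67.75 dB(A).
Σ 10^(L/10) = 3.312e+07 → L_total = 10·log₁₀(3.312e+07) = 75.20 dB(A).

75 dB(A)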